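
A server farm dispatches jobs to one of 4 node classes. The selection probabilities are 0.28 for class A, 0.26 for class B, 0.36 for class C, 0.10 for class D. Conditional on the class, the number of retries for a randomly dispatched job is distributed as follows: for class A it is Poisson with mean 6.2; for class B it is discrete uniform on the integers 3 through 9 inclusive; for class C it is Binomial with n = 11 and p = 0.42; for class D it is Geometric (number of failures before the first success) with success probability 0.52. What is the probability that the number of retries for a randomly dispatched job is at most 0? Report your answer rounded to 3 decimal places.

0.053

Conditional on each class, P(X ≤ 0): A: 0.00202943; B: 0; C: 0.00249866; D: 0.52.
By total probability, P(X ≤ 0) = 0.28·0.00202943 + 0.26·0 + 0.36·0.00249866 + 0.1·0.52 = 0.0534678.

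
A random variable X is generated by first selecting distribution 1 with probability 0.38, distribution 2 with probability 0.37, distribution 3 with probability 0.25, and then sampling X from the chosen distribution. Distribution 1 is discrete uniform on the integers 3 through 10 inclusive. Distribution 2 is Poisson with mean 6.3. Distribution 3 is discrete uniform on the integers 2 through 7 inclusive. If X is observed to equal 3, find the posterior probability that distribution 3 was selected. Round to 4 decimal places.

Likelihoods P(X=3 | ·): 1: 0.125; 2: 0.0765271; 3: 0.166667.
Posterior ∝ prior × likelihood. Numerator for 3: 0.25·0.166667 = 0.0416667.
Normalizing constant: 0.38·0.125 + 0.37·0.0765271 + 0.25·0.166667 = 0.117482.
P(3 | observation) = 0.0416667 / 0.117482 = 0.354665.

0.3547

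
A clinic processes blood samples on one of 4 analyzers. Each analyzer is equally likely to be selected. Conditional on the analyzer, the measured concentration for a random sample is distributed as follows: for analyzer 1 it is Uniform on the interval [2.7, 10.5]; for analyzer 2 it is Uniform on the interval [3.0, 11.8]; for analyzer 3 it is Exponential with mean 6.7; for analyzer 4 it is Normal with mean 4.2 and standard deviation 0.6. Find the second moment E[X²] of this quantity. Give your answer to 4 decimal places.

54.4058

For each component E[X²] = Var + (mean)², giving 1: 48.63; 2: 61.2133; 3: 89.78; 4: 18.
Overall E[X²] = 0.25·48.63 + 0.25·61.2133 + 0.25·89.78 + 0.25·18 = 54.4058.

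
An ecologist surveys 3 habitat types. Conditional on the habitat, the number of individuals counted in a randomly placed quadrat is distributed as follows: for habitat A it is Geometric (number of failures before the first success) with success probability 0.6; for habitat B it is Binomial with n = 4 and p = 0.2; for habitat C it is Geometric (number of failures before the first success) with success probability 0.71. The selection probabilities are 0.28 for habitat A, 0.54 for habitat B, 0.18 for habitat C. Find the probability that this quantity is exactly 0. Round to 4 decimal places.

0.5170

Conditional on each habitat, P(X = 0): A: 0.6; B: 0.4096; C: 0.71.
By total probability, P(X = 0) = 0.28·0.6 + 0.54·0.4096 + 0.18·0.71 = 0.516984.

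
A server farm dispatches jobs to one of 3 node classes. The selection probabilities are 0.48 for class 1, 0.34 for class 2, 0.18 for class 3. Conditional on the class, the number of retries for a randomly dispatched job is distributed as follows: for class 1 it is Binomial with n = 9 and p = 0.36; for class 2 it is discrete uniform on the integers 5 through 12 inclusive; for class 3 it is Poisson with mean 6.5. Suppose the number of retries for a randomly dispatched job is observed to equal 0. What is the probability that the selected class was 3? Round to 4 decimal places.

Likelihoods P(X=0 | ·): 1: 0.0180144; 2: 0; 3: 0.00150344.
Posterior ∝ prior × likelihood. Numerator for 3: 0.18·0.00150344 = 0.000270619.
Normalizing constant: 0.48·0.0180144 + 0.34·0 + 0.18·0.00150344 = 0.00891753.
P(3 | observation) = 0.000270619 / 0.00891753 = 0.0303469.

0.0303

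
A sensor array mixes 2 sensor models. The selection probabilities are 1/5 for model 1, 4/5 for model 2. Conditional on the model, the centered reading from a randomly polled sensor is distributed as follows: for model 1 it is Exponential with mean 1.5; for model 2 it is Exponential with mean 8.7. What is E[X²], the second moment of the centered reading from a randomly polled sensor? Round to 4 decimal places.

122.0040

For each component E[X²] = Var + (mean)², giving 1: 4.5; 2: 151.38.
Overall E[X²] = 0.2·4.5 + 0.8·151.38 = 122.004.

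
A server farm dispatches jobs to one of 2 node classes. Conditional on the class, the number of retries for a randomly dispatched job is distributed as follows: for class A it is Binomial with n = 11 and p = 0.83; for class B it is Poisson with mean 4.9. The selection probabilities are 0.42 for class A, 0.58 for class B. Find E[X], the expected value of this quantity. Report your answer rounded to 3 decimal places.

6.677

Component means — A: 9.13; B: 4.9.
E[X] = 0.42·9.13 + 0.58·4.9 = 6.6766.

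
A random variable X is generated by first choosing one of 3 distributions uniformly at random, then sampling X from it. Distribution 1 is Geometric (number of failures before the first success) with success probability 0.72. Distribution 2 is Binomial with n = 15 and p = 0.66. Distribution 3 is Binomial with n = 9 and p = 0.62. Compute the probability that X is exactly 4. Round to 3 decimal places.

Conditional on each component, P(X = 4): 1: 0.00442552; 2: 0.00181793; 3: 0.147521.
By total probability, P(X = 4) = 0.333333·0.00442552 + 0.333333·0.00181793 + 0.333333·0.147521 = 0.051255.

0.051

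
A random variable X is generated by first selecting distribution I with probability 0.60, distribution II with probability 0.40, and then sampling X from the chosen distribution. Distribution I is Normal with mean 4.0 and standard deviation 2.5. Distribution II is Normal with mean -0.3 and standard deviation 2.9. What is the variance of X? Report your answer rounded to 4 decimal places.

11.5516

Per component, I: μ=4, E[X²]=22.25; II: μ=-0.3, E[X²]=8.5.
E[X] = 0.6·4 + 0.4·-0.3 = 2.28.
E[X²] = 0.6·22.25 + 0.4·8.5 = 16.75.
Var(X) = E[X²] − (E[X])² = 16.75 − 5.1984 = 11.5516.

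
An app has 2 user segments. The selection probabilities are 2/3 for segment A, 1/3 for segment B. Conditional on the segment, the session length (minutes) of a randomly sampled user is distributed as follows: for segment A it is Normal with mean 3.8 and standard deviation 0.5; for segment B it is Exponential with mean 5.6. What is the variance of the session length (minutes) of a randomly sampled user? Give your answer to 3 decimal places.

11.340

Per component, A: μ=3.8, E[X²]=14.69; B: μ=5.6, E[X²]=62.72.
E[X] = 0.666667·3.8 + 0.333333·5.6 = 4.4.
E[X²] = 0.666667·14.69 + 0.333333·62.72 = 30.7.
Var(X) = E[X²] − (E[X])² = 30.7 − 19.36 = 11.34.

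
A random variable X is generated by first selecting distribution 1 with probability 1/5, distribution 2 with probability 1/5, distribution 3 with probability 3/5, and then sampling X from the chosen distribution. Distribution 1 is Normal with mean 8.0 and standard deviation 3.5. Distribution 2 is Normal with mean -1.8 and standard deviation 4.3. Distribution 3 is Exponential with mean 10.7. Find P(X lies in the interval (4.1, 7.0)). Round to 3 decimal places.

0.161

Conditional on each component, P(4.1 < X < 7.0): 1: 0.25497; 2: 0.0646642; 3: 0.161837.
By total probability, P(4.1 < X < 7.0) = 0.2·0.25497 + 0.2·0.0646642 + 0.6·0.161837 = 0.161029.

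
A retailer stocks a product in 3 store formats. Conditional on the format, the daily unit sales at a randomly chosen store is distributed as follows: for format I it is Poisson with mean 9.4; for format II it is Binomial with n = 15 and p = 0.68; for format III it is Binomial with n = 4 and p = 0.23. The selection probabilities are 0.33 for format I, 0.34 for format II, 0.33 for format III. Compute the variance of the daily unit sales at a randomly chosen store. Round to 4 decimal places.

Per component, I: μ=9.4, E[X²]=97.76; II: μ=10.2, E[X²]=107.304; III: μ=0.92, E[X²]=1.5548.
E[X] = 0.33·9.4 + 0.34·10.2 + 0.33·0.92 = 6.8736.
E[X²] = 0.33·97.76 + 0.34·107.304 + 0.33·1.5548 = 69.2572.
Var(X) = E[X²] − (E[X])² = 69.2572 − 47.2464 = 22.0109.

22.0109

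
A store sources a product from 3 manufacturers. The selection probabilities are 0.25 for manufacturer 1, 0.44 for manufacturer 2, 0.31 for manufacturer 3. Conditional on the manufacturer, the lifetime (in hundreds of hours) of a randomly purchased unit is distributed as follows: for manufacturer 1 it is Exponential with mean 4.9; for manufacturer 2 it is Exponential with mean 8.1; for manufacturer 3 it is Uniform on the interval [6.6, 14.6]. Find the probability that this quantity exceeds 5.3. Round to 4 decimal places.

Conditional on each manufacturer, P(X > 5.3): 1: 0.339042; 2: 0.519795; 3: 1.
By total probability, P(X > 5.3) = 0.25·0.339042 + 0.44·0.519795 + 0.31·1 = 0.62347.

0.6235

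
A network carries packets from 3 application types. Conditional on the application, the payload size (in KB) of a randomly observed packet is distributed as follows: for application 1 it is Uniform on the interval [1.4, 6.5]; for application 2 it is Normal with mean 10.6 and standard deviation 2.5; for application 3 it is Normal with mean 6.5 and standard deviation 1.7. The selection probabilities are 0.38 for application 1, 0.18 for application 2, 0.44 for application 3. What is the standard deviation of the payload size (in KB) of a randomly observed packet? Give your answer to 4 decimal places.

2.9434

Per component, 1: μ=3.95, E[X²]=17.77; 2: μ=10.6, E[X²]=118.61; 3: μ=6.5, E[X²]=45.14.
E[X] = 0.38·3.95 + 0.18·10.6 + 0.44·6.5 = 6.269.
E[X²] = 0.38·17.77 + 0.18·118.61 + 0.44·45.14 = 47.964.
Var(X) = E[X²] − (E[X])² = 47.964 − 39.3004 = 8.66364.
SD(X) = √8.66364 = 2.94341.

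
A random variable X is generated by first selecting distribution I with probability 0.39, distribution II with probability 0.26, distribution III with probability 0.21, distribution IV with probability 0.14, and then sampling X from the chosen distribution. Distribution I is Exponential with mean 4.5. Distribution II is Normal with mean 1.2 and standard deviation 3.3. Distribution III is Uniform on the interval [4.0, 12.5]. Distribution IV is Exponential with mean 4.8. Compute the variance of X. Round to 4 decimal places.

21.0152

Per component, I: μ=4.5, E[X²]=40.5; II: μ=1.2, E[X²]=12.33; III: μ=8.25, E[X²]=74.0833; IV: μ=4.8, E[X²]=46.08.
E[X] = 0.39·4.5 + 0.26·1.2 + 0.21·8.25 + 0.14·4.8 = 4.4715.
E[X²] = 0.39·40.5 + 0.26·12.33 + 0.21·74.0833 + 0.14·46.08 = 41.0095.
Var(X) = E[X²] − (E[X])² = 41.0095 − 19.9943 = 21.0152.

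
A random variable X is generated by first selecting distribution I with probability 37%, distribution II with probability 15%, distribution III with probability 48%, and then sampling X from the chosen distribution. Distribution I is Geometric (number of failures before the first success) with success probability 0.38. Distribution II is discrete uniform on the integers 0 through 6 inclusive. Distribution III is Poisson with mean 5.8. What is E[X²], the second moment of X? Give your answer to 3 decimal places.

23.455

For each component E[X²] = Var + (mean)², giving I: 6.95568; II: 13; III: 39.44.
Overall E[X²] = 0.37·6.95568 + 0.15·13 + 0.48·39.44 = 23.4548.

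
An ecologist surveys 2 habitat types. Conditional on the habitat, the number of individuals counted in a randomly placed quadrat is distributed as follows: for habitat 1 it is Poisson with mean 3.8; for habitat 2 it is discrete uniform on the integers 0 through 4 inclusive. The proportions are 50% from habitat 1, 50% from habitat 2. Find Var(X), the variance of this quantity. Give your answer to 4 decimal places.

Per component, 1: μ=3.8, E[X²]=18.24; 2: μ=2, E[X²]=6.
E[X] = 0.5·3.8 + 0.5·2 = 2.9.
E[X²] = 0.5·18.24 + 0.5·6 = 12.12.
Var(X) = E[X²] − (E[X])² = 12.12 − 8.41 = 3.71.

3.7100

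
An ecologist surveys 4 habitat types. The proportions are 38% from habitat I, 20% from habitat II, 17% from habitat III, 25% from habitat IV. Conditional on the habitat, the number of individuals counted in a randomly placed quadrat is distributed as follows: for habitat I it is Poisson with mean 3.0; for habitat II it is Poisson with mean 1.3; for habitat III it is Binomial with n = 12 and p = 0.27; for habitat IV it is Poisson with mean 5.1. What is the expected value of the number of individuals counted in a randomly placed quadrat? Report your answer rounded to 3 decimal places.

3.226

Component means — I: 3; II: 1.3; III: 3.24; IV: 5.1.
E[X] = 0.38·3 + 0.2·1.3 + 0.17·3.24 + 0.25·5.1 = 3.2258.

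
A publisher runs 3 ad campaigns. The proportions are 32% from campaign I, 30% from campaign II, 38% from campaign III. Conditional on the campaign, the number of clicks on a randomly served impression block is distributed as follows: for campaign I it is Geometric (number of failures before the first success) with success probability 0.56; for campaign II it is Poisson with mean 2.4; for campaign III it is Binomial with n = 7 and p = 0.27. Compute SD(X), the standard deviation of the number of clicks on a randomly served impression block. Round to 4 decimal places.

1.4565

Per component, I: μ=0.785714, E[X²]=2.02041; II: μ=2.4, E[X²]=8.16; III: μ=1.89, E[X²]=4.9518.
E[X] = 0.32·0.785714 + 0.3·2.4 + 0.38·1.89 = 1.68963.
E[X²] = 0.32·2.02041 + 0.3·8.16 + 0.38·4.9518 = 4.97621.
Var(X) = E[X²] − (E[X])² = 4.97621 − 2.85484 = 2.12137.
SD(X) = √2.12137 = 1.45649.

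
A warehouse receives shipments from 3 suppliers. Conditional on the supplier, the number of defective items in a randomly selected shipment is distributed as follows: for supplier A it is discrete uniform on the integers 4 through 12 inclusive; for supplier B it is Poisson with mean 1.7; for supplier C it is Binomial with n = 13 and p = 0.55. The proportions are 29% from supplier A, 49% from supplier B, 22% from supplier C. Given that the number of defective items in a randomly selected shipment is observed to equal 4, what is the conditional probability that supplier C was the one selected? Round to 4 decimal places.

Likelihoods P(X=4 | ·): A: 0.111111; B: 0.0635746; C: 0.0495073.
Posterior ∝ prior × likelihood. Numerator for C: 0.22·0.0495073 = 0.0108916.
Normalizing constant: 0.29·0.111111 + 0.49·0.0635746 + 0.22·0.0495073 = 0.0742654.
P(C | observation) = 0.0108916 / 0.0742654 = 0.146658.

0.1467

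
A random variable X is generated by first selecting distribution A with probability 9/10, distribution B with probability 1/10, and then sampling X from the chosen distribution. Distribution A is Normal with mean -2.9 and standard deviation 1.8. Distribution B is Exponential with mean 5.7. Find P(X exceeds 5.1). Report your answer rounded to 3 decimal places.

Conditional on each component, P(X > 5.1): A: 4.40596e-06; B: 0.408715.
By total probability, P(X > 5.1) = 0.9·4.40596e-06 + 0.1·0.408715 = 0.0408755.

0.041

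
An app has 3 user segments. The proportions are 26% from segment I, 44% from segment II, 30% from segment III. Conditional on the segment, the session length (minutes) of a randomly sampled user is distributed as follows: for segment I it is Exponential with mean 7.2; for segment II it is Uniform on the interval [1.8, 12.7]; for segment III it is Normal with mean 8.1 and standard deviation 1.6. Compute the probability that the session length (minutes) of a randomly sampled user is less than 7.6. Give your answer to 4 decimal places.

0.5168

Conditional on each segment, P(X < 7.6): I: 0.652001; II: 0.53211; III: 0.37733.
By total probability, P(X < 7.6) = 0.26·0.652001 + 0.44·0.53211 + 0.3·0.37733 = 0.516848.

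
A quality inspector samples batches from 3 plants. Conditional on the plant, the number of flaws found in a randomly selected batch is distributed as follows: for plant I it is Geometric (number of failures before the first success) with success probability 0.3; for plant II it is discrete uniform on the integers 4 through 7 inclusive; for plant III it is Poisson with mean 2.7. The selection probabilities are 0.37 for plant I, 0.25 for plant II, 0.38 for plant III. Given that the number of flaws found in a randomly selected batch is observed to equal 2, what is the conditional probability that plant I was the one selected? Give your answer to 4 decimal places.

Likelihoods P(X=2 | ·): I: 0.147; II: 0; III: 0.244964.
Posterior ∝ prior × likelihood. Numerator for I: 0.37·0.147 = 0.05439.
Normalizing constant: 0.37·0.147 + 0.25·0 + 0.38·0.244964 = 0.147476.
P(I | observation) = 0.05439 / 0.147476 = 0.368805.

0.3688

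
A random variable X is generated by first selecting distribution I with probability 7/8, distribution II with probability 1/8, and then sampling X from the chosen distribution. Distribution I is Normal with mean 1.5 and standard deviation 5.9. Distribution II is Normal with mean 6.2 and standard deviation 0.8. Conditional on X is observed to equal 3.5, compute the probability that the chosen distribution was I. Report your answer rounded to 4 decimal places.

0.9963

Likelihoods f(3.5 | ·): I: 0.0638419; II: 0.0016764.
Posterior ∝ prior × likelihood. Numerator for I: 0.875·0.0638419 = 0.0558617.
Normalizing constant: 0.875·0.0638419 + 0.125·0.0016764 = 0.0560712.
P(I | observation) = 0.0558617 / 0.0560712 = 0.996263.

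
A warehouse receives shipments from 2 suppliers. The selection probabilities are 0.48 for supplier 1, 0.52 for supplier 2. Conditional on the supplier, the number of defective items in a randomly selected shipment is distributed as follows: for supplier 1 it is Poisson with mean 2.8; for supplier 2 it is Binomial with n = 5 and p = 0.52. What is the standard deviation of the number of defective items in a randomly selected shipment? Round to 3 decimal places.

Per component, 1: μ=2.8, E[X²]=10.64; 2: μ=2.6, E[X²]=8.008.
E[X] = 0.48·2.8 + 0.52·2.6 = 2.696.
E[X²] = 0.48·10.64 + 0.52·8.008 = 9.27136.
Var(X) = E[X²] − (E[X])² = 9.27136 − 7.26842 = 2.00294.
SD(X) = √2.00294 = 1.41525.

1.415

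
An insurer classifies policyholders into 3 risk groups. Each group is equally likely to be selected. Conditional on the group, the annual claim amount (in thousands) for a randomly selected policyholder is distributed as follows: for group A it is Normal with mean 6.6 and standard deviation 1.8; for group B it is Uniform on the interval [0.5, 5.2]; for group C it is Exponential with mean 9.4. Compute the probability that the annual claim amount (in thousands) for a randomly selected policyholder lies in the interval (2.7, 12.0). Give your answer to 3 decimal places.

Conditional on each group, P(2.7 < X < 12.0): A: 0.98352; B: 0.531915; C: 0.471351.
By total probability, P(2.7 < X < 12.0) = 0.333333·0.98352 + 0.333333·0.531915 + 0.333333·0.471351 = 0.662262.

0.662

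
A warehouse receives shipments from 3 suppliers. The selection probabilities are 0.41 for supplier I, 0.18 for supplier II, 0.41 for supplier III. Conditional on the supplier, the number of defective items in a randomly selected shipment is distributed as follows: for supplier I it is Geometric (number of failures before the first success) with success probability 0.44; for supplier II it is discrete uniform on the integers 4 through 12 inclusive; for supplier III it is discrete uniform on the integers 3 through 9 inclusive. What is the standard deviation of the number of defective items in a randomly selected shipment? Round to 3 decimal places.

3.379

Per component, I: μ=1.27273, E[X²]=4.5124; II: μ=8, E[X²]=70.6667; III: μ=6, E[X²]=40.
E[X] = 0.41·1.27273 + 0.18·8 + 0.41·6 = 4.42182.
E[X²] = 0.41·4.5124 + 0.18·70.6667 + 0.41·40 = 30.9701.
Var(X) = E[X²] − (E[X])² = 30.9701 − 19.5525 = 11.4176.
SD(X) = √11.4176 = 3.37899.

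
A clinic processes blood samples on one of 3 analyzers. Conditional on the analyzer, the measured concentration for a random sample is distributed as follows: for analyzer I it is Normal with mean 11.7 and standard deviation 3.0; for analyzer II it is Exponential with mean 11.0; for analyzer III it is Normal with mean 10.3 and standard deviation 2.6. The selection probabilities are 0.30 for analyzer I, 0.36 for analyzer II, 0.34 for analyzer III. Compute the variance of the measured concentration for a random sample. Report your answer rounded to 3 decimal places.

48.871

Per component, I: μ=11.7, E[X²]=145.89; II: μ=11, E[X²]=242; III: μ=10.3, E[X²]=112.85.
E[X] = 0.3·11.7 + 0.36·11 + 0.34·10.3 = 10.972.
E[X²] = 0.3·145.89 + 0.36·242 + 0.34·112.85 = 169.256.
Var(X) = E[X²] − (E[X])² = 169.256 − 120.385 = 48.8712.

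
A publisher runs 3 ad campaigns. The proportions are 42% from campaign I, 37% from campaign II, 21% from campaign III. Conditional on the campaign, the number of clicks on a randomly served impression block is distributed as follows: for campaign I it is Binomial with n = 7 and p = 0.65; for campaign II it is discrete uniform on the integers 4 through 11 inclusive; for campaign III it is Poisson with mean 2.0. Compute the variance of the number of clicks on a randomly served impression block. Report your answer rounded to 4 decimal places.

7.3077

Per component, I: μ=4.55, E[X²]=22.295; II: μ=7.5, E[X²]=61.5; III: μ=2, E[X²]=6.
E[X] = 0.42·4.55 + 0.37·7.5 + 0.21·2 = 5.106.
E[X²] = 0.42·22.295 + 0.37·61.5 + 0.21·6 = 33.3789.
Var(X) = E[X²] − (E[X])² = 33.3789 − 26.0712 = 7.30766.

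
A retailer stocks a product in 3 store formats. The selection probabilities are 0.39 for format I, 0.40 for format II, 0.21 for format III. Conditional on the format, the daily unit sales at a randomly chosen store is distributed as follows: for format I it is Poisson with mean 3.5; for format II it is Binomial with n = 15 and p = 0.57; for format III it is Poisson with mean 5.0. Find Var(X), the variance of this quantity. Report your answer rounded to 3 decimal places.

9.107

Per component, I: μ=3.5, E[X²]=15.75; II: μ=8.55, E[X²]=76.779; III: μ=5, E[X²]=30.
E[X] = 0.39·3.5 + 0.4·8.55 + 0.21·5 = 5.835.
E[X²] = 0.39·15.75 + 0.4·76.779 + 0.21·30 = 43.1541.
Var(X) = E[X²] − (E[X])² = 43.1541 − 34.0472 = 9.10687.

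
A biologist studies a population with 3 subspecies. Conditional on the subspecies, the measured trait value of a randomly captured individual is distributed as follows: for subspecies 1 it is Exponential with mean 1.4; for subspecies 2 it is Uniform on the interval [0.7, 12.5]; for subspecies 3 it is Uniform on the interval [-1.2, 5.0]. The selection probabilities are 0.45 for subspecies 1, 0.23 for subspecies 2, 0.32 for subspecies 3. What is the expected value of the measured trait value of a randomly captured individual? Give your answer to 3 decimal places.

2.756

Component means — 1: 1.4; 2: 6.6; 3: 1.9.
E[X] = 0.45·1.4 + 0.23·6.6 + 0.32·1.9 = 2.756.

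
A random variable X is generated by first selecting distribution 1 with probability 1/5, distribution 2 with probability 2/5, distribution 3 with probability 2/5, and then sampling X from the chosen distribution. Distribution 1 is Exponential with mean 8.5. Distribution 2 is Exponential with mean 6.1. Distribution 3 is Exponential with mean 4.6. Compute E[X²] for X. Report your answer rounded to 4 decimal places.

75.5960

For each component E[X²] = Var + (mean)², giving 1: 144.5; 2: 74.42; 3: 42.32.
Overall E[X²] = 0.2·144.5 + 0.4·74.42 + 0.4·42.32 = 75.596.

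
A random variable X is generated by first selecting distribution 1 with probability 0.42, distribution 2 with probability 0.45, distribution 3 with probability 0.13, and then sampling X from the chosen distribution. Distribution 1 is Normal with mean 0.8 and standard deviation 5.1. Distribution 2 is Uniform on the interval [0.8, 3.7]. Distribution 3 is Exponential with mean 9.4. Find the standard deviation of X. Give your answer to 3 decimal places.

Per component, 1: μ=0.8, E[X²]=26.65; 2: μ=2.25, E[X²]=5.76333; 3: μ=9.4, E[X²]=176.72.
E[X] = 0.42·0.8 + 0.45·2.25 + 0.13·9.4 = 2.5705.
E[X²] = 0.42·26.65 + 0.45·5.76333 + 0.13·176.72 = 36.7601.
Var(X) = E[X²] − (E[X])² = 36.7601 − 6.60747 = 30.1526.
SD(X) = √30.1526 = 5.49114.

5.491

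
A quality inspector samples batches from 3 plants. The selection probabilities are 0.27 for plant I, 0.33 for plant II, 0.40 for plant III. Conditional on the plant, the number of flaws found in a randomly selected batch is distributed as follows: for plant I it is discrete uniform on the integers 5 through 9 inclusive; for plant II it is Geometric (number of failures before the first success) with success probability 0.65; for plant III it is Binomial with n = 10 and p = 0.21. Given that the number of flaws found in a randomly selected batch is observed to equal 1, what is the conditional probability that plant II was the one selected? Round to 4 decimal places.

0.4272

Likelihoods P(X=1 | ·): I: 0; II: 0.2275; III: 0.251688.
Posterior ∝ prior × likelihood. Numerator for II: 0.33·0.2275 = 0.075075.
Normalizing constant: 0.27·0 + 0.33·0.2275 + 0.4·0.251688 = 0.17575.
P(II | observation) = 0.075075 / 0.17575 = 0.427168.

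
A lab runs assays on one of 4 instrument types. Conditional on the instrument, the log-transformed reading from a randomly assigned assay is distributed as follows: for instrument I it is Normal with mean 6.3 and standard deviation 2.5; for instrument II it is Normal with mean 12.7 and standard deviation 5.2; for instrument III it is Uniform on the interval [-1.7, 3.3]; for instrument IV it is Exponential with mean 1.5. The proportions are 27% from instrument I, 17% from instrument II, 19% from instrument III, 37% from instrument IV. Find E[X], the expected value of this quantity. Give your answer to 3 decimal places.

Component means — I: 6.3; II: 12.7; III: 0.8; IV: 1.5.
E[X] = 0.27·6.3 + 0.17·12.7 + 0.19·0.8 + 0.37·1.5 = 4.567.

4.567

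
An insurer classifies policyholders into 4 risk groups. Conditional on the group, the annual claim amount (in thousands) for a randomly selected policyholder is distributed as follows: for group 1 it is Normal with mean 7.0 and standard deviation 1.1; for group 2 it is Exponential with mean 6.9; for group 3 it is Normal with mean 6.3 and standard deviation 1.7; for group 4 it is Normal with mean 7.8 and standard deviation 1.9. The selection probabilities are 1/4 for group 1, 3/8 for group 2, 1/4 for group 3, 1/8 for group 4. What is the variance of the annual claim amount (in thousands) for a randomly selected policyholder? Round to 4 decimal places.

19.5236

Per component, 1: μ=7, E[X²]=50.21; 2: μ=6.9, E[X²]=95.22; 3: μ=6.3, E[X²]=42.58; 4: μ=7.8, E[X²]=64.45.
E[X] = 0.25·7 + 0.375·6.9 + 0.25·6.3 + 0.125·7.8 = 6.8875.
E[X²] = 0.25·50.21 + 0.375·95.22 + 0.25·42.58 + 0.125·64.45 = 66.9613.
Var(X) = E[X²] − (E[X])² = 66.9613 − 47.4377 = 19.5236.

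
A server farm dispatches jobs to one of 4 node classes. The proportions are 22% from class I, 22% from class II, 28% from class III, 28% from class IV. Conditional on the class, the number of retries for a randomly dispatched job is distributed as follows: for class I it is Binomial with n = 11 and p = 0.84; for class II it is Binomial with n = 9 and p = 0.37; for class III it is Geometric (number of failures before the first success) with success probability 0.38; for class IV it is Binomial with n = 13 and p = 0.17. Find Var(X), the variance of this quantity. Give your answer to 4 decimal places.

Per component, I: μ=9.24, E[X²]=86.856; II: μ=3.33, E[X²]=13.1868; III: μ=1.63158, E[X²]=6.95568; IV: μ=2.21, E[X²]=6.7184.
E[X] = 0.22·9.24 + 0.22·3.33 + 0.28·1.63158 + 0.28·2.21 = 3.84104.
E[X²] = 0.22·86.856 + 0.22·13.1868 + 0.28·6.95568 + 0.28·6.7184 = 25.8382.
Var(X) = E[X²] − (E[X])² = 25.8382 − 14.7536 = 11.0846.

11.0846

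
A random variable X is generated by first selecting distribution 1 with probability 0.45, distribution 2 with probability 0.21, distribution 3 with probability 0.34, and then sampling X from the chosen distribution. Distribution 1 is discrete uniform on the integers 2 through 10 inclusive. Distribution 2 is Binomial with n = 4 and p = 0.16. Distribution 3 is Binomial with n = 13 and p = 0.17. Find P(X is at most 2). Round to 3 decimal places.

0.466

Conditional on each component, P(X ≤ 2): 1: 0.111111; 2: 0.985582; 3: 0.615249.
By total probability, P(X ≤ 2) = 0.45·0.111111 + 0.21·0.985582 + 0.34·0.615249 = 0.466157.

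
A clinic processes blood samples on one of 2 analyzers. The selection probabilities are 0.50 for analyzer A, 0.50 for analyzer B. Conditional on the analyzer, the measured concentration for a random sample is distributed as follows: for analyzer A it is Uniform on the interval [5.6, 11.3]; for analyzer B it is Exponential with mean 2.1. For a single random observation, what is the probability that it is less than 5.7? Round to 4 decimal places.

Conditional on each analyzer, P(X < 5.7): A: 0.0175439; B: 0.933748.
By total probability, P(X < 5.7) = 0.5·0.0175439 + 0.5·0.933748 = 0.475646.

0.4756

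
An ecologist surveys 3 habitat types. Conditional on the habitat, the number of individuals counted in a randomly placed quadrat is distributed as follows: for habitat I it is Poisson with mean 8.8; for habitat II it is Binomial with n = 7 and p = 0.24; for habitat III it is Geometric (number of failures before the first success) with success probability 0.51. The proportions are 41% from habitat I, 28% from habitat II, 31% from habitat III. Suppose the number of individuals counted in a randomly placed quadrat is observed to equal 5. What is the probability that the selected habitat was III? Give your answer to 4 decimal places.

0.1300

Likelihoods P(X=5 | ·): I: 0.0662889; II: 0.00965834; III: 0.0144062.
Posterior ∝ prior × likelihood. Numerator for III: 0.31·0.0144062 = 0.00446593.
Normalizing constant: 0.41·0.0662889 + 0.28·0.00965834 + 0.31·0.0144062 = 0.0343487.
P(III | observation) = 0.00446593 / 0.0343487 = 0.130018.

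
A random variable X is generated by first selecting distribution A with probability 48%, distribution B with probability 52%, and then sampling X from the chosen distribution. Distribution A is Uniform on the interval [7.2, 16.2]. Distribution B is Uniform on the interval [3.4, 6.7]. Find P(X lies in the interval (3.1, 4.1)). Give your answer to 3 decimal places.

Conditional on each component, P(3.1 < X < 4.1): A: 0; B: 0.212121.
By total probability, P(3.1 < X < 4.1) = 0.48·0 + 0.52·0.212121 = 0.110303.

0.110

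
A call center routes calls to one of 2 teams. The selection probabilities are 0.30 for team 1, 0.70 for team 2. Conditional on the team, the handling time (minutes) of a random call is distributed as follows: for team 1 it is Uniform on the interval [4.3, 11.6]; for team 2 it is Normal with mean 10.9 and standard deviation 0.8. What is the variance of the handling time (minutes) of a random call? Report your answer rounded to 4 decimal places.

3.6078

Per component, 1: μ=7.95, E[X²]=67.6433; 2: μ=10.9, E[X²]=119.45.
E[X] = 0.3·7.95 + 0.7·10.9 = 10.015.
E[X²] = 0.3·67.6433 + 0.7·119.45 = 103.908.
Var(X) = E[X²] − (E[X])² = 103.908 − 100.3 = 3.60777.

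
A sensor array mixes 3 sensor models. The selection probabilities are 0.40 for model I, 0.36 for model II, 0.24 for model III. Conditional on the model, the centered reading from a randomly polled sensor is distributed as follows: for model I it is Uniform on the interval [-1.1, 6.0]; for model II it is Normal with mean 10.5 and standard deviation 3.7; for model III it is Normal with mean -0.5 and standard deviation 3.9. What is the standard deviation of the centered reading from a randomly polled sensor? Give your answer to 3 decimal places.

5.557

Per component, I: μ=2.45, E[X²]=10.2033; II: μ=10.5, E[X²]=123.94; III: μ=-0.5, E[X²]=15.46.
E[X] = 0.4·2.45 + 0.36·10.5 + 0.24·-0.5 = 4.64.
E[X²] = 0.4·10.2033 + 0.36·123.94 + 0.24·15.46 = 52.4101.
Var(X) = E[X²] − (E[X])² = 52.4101 − 21.5296 = 30.8805.
SD(X) = √30.8805 = 5.55703.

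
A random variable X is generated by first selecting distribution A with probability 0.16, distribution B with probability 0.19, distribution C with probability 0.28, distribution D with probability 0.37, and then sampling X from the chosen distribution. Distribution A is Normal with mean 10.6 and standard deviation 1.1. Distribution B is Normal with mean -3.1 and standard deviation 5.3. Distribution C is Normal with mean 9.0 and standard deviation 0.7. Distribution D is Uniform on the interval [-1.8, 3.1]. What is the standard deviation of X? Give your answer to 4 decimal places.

5.8387

Per component, A: μ=10.6, E[X²]=113.57; B: μ=-3.1, E[X²]=37.7; C: μ=9, E[X²]=81.49; D: μ=0.65, E[X²]=2.42333.
E[X] = 0.16·10.6 + 0.19·-3.1 + 0.28·9 + 0.37·0.65 = 3.8675.
E[X²] = 0.16·113.57 + 0.19·37.7 + 0.28·81.49 + 0.37·2.42333 = 49.048.
Var(X) = E[X²] − (E[X])² = 49.048 − 14.9576 = 34.0905.
SD(X) = √34.0905 = 5.83871.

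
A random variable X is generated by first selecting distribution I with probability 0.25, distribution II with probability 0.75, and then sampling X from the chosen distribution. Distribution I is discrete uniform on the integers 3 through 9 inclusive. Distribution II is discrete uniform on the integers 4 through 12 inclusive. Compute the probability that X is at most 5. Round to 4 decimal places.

0.2738

Conditional on each component, P(X ≤ 5): I: 0.428571; II: 0.222222.
By total probability, P(X ≤ 5) = 0.25·0.428571 + 0.75·0.222222 = 0.27381.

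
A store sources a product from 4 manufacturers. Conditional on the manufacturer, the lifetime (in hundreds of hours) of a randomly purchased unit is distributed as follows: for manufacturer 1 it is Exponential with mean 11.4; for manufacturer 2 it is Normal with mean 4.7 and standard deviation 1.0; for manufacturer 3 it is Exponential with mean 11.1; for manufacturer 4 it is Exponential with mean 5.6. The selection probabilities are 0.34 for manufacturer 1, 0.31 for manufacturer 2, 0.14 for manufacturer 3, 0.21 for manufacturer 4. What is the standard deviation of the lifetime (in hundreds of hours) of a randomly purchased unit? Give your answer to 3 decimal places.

8.842

Per component, 1: μ=11.4, E[X²]=259.92; 2: μ=4.7, E[X²]=23.09; 3: μ=11.1, E[X²]=246.42; 4: μ=5.6, E[X²]=62.72.
E[X] = 0.34·11.4 + 0.31·4.7 + 0.14·11.1 + 0.21·5.6 = 8.063.
E[X²] = 0.34·259.92 + 0.31·23.09 + 0.14·246.42 + 0.21·62.72 = 143.201.
Var(X) = E[X²] − (E[X])² = 143.201 − 65.012 = 78.1887.
SD(X) = √78.1887 = 8.84244.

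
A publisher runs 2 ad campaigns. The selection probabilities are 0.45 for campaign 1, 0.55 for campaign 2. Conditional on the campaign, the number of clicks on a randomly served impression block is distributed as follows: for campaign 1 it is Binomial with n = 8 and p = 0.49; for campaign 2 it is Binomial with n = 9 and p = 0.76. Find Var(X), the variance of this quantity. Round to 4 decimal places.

3.9128

Per component, 1: μ=3.92, E[X²]=17.3656; 2: μ=6.84, E[X²]=48.4272.
E[X] = 0.45·3.92 + 0.55·6.84 = 5.526.
E[X²] = 0.45·17.3656 + 0.55·48.4272 = 34.4495.
Var(X) = E[X²] − (E[X])² = 34.4495 − 30.5367 = 3.9128.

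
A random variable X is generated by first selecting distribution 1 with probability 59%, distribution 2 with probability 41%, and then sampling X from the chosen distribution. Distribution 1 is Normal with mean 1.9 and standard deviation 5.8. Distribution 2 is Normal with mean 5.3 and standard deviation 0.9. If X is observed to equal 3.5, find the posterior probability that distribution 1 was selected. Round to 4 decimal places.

0.6137

Likelihoods f(3.5 | ·): 1: 0.0662151; 2: 0.05999.
Posterior ∝ prior × likelihood. Numerator for 1: 0.59·0.0662151 = 0.0390669.
Normalizing constant: 0.59·0.0662151 + 0.41·0.05999 = 0.0636628.
P(1 | observation) = 0.0390669 / 0.0636628 = 0.613654.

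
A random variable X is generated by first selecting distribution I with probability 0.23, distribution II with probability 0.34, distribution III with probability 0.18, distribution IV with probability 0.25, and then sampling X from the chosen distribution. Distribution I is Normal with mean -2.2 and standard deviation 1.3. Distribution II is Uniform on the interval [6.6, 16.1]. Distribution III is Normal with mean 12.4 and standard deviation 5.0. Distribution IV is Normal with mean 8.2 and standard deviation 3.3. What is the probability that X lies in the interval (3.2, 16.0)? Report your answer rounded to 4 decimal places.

Conditional on each component, P(3.2 < X < 16.0): I: 1.63467e-05; II: 0.989474; III: 0.731353; IV: 0.926085.
By total probability, P(3.2 < X < 16.0) = 0.23·1.63467e-05 + 0.34·0.989474 + 0.18·0.731353 + 0.25·0.926085 = 0.69959.

0.6996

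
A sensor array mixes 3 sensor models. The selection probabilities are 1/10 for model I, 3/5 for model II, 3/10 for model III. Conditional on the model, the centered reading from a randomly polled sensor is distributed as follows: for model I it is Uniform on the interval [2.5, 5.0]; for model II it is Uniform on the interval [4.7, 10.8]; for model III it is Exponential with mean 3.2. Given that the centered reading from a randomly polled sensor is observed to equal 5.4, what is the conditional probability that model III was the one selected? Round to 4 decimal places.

0.1499

Likelihoods f(5.4 | ·): I: 0; II: 0.163934; III: 0.0578067.
Posterior ∝ prior × likelihood. Numerator for III: 0.3·0.0578067 = 0.017342.
Normalizing constant: 0.1·0 + 0.6·0.163934 + 0.3·0.0578067 = 0.115703.
P(III | observation) = 0.017342 / 0.115703 = 0.149884.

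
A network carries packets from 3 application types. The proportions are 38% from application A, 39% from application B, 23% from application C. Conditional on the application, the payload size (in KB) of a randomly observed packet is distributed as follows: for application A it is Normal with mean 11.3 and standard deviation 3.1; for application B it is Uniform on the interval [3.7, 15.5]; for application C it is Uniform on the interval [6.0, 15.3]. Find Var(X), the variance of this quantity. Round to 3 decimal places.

Per component, A: μ=11.3, E[X²]=137.3; B: μ=9.6, E[X²]=103.763; C: μ=10.65, E[X²]=120.63.
E[X] = 0.38·11.3 + 0.39·9.6 + 0.23·10.65 = 10.4875.
E[X²] = 0.38·137.3 + 0.39·103.763 + 0.23·120.63 = 120.387.
Var(X) = E[X²] − (E[X])² = 120.387 − 109.988 = 10.3989.

10.399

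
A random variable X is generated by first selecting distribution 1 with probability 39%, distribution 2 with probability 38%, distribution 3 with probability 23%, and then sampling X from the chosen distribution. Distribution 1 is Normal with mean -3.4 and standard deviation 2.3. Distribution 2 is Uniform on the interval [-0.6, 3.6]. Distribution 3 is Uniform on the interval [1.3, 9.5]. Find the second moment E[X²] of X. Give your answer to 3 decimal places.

For each component E[X²] = Var + (mean)², giving 1: 16.85; 2: 3.72; 3: 34.7633.
Overall E[X²] = 0.39·16.85 + 0.38·3.72 + 0.23·34.7633 = 15.9807.

15.981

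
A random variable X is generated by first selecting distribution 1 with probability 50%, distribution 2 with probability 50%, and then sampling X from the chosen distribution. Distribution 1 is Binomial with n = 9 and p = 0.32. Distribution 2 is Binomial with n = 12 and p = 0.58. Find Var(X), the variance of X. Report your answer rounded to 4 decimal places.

6.6024

Per component, 1: μ=2.88, E[X²]=10.2528; 2: μ=6.96, E[X²]=51.3648.
E[X] = 0.5·2.88 + 0.5·6.96 = 4.92.
E[X²] = 0.5·10.2528 + 0.5·51.3648 = 30.8088.
Var(X) = E[X²] − (E[X])² = 30.8088 − 24.2064 = 6.6024.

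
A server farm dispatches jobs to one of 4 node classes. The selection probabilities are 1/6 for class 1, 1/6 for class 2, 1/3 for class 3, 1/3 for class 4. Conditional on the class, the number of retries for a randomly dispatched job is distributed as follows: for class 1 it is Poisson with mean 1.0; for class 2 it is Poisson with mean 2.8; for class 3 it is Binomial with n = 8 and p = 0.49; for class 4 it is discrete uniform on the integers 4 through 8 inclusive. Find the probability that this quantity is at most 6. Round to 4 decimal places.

Conditional on each class, P(X ≤ 6): 1: 0.999917; 2: 0.975589; 3: 0.969005; 4: 0.6.
By total probability, P(X ≤ 6) = 0.166667·0.999917 + 0.166667·0.975589 + 0.333333·0.969005 + 0.333333·0.6 = 0.852253.

0.8523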